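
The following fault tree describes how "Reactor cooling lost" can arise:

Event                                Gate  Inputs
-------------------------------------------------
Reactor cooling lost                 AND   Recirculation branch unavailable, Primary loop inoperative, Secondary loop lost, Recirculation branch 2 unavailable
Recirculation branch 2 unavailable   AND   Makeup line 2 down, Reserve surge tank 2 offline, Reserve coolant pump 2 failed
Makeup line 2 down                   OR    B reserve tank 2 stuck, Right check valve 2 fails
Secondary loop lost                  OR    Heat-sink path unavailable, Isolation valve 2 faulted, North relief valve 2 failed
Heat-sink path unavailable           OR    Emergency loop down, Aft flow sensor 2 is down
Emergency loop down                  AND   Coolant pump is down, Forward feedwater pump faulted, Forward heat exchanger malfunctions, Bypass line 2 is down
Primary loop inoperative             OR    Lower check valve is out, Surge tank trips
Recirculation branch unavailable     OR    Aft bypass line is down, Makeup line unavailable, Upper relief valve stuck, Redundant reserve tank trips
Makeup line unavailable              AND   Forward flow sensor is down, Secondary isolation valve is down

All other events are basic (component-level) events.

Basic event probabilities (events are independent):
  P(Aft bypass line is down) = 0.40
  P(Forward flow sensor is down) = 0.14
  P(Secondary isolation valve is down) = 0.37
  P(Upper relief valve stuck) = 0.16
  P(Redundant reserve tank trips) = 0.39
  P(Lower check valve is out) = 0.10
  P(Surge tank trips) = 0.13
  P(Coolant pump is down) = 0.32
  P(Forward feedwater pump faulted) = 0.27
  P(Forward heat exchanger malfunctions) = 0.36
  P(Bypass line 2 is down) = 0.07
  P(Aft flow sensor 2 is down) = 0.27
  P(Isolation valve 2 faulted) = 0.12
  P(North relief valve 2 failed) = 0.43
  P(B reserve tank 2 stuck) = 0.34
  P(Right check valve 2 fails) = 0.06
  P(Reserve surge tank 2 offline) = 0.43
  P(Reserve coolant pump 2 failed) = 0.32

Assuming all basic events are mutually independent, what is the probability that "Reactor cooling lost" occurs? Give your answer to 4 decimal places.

P(Makeup line unavailable) [AND] = 0.14 × 0.37 = 0.051800
P(Recirculation branch unavailable) [OR] = 1 − (1−0.40) × (1−0.051800) × (1−0.16) × (1−0.39) = 0.708485
P(Primary loop inoperative) [OR] = 1 − (1−0.10) × (1−0.13) = 0.217000
P(Emergency loop down) [AND] = 0.32 × 0.27 × 0.36 × 0.07 = 0.002177
P(Heat-sink path unavailable) [OR] = 1 − (1−0.002177) × (1−0.27) = 0.271589
P(Secondary loop lost) [OR] = 1 − (1−0.271589) × (1−0.12) × (1−0.43) = 0.634629
P(Makeup line 2 down) [OR] = 1 − (1−0.34) × (1−0.06) = 0.379600
P(Recirculation branch 2 unavailable) [AND] = 0.379600 × 0.43 × 0.32 = 0.052233
P(Reactor cooling lost) [AND] = 0.708485 × 0.217000 × 0.634629 × 0.052233 = 0.005096
Rounded to 4 decimal places: P(Reactor cooling lost) ≈ 0.0051.

0.0051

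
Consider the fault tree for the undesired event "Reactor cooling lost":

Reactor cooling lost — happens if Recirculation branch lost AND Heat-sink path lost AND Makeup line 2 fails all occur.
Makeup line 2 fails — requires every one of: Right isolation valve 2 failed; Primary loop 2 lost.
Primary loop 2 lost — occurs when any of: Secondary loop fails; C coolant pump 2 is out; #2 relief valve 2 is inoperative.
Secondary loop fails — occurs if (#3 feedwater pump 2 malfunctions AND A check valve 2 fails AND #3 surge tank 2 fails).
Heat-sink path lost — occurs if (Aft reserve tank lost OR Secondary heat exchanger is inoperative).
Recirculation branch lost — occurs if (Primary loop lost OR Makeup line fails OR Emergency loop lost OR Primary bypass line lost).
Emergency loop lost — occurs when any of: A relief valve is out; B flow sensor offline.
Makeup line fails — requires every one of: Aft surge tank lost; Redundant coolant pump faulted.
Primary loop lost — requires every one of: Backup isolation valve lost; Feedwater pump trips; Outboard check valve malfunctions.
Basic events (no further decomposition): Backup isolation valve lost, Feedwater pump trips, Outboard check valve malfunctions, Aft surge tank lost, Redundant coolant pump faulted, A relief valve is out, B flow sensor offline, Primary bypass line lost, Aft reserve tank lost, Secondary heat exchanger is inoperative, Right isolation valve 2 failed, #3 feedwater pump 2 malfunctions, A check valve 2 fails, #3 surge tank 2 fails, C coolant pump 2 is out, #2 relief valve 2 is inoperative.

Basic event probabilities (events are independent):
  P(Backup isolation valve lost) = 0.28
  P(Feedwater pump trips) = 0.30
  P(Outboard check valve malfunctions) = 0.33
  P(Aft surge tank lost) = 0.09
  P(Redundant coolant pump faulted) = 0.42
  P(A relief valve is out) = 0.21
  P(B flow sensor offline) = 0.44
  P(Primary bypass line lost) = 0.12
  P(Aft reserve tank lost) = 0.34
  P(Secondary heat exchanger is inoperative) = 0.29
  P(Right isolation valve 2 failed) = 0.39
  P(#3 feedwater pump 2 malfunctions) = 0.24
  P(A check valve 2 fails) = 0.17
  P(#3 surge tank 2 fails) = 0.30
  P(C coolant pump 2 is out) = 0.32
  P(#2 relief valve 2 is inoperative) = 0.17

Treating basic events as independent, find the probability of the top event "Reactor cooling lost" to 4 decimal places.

0.0583

P(Primary loop lost) [AND] = 0.28 × 0.30 × 0.33 = 0.027720
P(Makeup line fails) [AND] = 0.09 × 0.42 = 0.037800
P(Emergency loop lost) [OR] = 1 − (1−0.21) × (1−0.44) = 0.557600
P(Recirculation branch lost) [OR] = 1 − (1−0.027720) × (1−0.037800) × (1−0.557600) × (1−0.12) = 0.635788
P(Heat-sink path lost) [OR] = 1 − (1−0.34) × (1−0.29) = 0.531400
P(Secondary loop fails) [AND] = 0.24 × 0.17 × 0.30 = 0.012240
P(Primary loop 2 lost) [OR] = 1 − (1−0.012240) × (1−0.32) × (1−0.17) = 0.442508
P(Makeup line 2 fails) [AND] = 0.39 × 0.442508 = 0.172578
P(Reactor cooling lost) [AND] = 0.635788 × 0.531400 × 0.172578 = 0.058307
Rounded to 4 decimal places: P(Reactor cooling lost) ≈ 0.0583.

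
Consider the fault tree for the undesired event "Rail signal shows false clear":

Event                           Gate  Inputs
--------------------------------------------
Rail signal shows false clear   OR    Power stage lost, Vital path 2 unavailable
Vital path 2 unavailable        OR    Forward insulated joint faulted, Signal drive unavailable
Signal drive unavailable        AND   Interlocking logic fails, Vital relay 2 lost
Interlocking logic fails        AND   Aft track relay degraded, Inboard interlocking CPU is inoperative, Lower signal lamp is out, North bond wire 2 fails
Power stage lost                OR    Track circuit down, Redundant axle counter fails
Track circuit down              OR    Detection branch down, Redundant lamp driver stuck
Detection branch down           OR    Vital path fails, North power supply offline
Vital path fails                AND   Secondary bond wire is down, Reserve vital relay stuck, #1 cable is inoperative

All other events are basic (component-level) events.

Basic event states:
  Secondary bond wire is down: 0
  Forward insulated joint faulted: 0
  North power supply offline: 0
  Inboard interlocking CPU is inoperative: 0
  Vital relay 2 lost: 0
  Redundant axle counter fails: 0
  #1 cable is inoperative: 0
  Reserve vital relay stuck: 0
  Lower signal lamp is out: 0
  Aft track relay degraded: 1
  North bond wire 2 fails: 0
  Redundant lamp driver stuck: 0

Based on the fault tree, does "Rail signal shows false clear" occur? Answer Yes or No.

Vital path fails [AND]: Secondary bond wire is down=not, Reserve vital relay stuck=not, #1 cable is inoperative=not → not all inputs occur → does not occur.
Detection branch down [OR]: Vital path fails=not, North power supply offline=not → no input occurs → does not occur.
Track circuit down [OR]: Detection branch down=not, Redundant lamp driver stuck=not → no input occurs → does not occur.
Power stage lost [OR]: Track circuit down=not, Redundant axle counter fails=not → no input occurs → does not occur.
Interlocking logic fails [AND]: Aft track relay degraded=occurs, Inboard interlocking CPU is inoperative=not, Lower signal lamp is out=not, North bond wire 2 fails=not → not all inputs occur → does not occur.
Signal drive unavailable [AND]: Interlocking logic fails=not, Vital relay 2 lost=not → not all inputs occur → does not occur.
Vital path 2 unavailable [OR]: Forward insulated joint faulted=not, Signal drive unavailable=not → no input occurs → does not occur.
Rail signal shows false clear [OR]: Power stage lost=not, Vital path 2 unavailable=not → no input occurs → does not occur.

No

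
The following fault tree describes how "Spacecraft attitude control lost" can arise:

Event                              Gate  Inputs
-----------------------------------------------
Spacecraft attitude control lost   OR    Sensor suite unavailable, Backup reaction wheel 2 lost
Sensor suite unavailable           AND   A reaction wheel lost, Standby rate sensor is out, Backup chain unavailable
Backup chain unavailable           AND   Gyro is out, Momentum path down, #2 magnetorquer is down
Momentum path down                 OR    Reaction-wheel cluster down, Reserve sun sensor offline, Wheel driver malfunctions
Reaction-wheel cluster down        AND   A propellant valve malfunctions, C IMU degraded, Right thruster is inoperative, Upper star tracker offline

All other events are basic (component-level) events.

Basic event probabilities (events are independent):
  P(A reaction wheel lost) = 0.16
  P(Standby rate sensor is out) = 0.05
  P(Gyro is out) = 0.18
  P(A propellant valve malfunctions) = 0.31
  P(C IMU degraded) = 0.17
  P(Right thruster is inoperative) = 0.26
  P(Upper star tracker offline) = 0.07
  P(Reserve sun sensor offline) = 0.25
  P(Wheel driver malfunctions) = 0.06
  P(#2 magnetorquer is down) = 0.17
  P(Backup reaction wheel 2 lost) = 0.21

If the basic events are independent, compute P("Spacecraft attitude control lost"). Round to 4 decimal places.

0.2101

P(Reaction-wheel cluster down) [AND] = 0.31 × 0.17 × 0.26 × 0.07 = 0.000959
P(Momentum path down) [OR] = 1 − (1−0.000959) × (1−0.25) × (1−0.06) = 0.295676
P(Backup chain unavailable) [AND] = 0.18 × 0.295676 × 0.17 = 0.009048
P(Sensor suite unavailable) [AND] = 0.16 × 0.05 × 0.009048 = 0.000072
P(Spacecraft attitude control lost) [OR] = 1 − (1−0.000072) × (1−0.21) = 0.210057
Rounded to 4 decimal places: P(Spacecraft attitude control lost) ≈ 0.2101.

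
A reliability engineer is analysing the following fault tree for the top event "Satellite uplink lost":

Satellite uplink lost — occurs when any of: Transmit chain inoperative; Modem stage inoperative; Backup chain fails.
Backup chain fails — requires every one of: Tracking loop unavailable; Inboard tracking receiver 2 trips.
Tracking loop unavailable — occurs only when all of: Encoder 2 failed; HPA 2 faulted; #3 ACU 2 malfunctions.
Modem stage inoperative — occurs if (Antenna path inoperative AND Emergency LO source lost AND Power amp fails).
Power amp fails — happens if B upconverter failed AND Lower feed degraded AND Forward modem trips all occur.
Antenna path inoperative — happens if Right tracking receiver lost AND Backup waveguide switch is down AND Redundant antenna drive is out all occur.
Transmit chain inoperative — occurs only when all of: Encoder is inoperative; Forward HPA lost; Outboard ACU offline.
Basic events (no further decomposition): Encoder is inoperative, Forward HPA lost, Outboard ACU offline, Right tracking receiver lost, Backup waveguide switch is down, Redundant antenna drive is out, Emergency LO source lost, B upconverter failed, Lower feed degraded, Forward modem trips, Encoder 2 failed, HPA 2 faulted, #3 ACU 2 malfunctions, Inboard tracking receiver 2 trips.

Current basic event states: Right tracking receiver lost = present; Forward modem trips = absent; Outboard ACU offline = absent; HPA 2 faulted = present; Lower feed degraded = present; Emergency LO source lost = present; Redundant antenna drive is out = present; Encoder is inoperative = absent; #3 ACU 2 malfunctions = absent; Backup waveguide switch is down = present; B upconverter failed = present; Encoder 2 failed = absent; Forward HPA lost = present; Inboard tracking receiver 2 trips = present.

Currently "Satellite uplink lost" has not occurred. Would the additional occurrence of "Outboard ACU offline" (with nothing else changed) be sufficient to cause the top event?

No

Counterfactual: set "Outboard ACU offline" to occurred.
Transmit chain inoperative [AND]: Encoder is inoperative=not, Forward HPA lost=occurs, Outboard ACU offline=occurs → not all inputs occur → does not occur.
Antenna path inoperative [AND]: Right tracking receiver lost=occurs, Backup waveguide switch is down=occurs, Redundant antenna drive is out=occurs → all inputs occur → occurs.
Power amp fails [AND]: B upconverter failed=occurs, Lower feed degraded=occurs, Forward modem trips=not → not all inputs occur → does not occur.
Modem stage inoperative [AND]: Antenna path inoperative=occurs, Emergency LO source lost=occurs, Power amp fails=not → not all inputs occur → does not occur.
Tracking loop unavailable [AND]: Encoder 2 failed=not, HPA 2 faulted=occurs, #3 ACU 2 malfunctions=not → not all inputs occur → does not occur.
Backup chain fails [AND]: Tracking loop unavailable=not, Inboard tracking receiver 2 trips=occurs → not all inputs occur → does not occur.
Satellite uplink lost [OR]: Transmit chain inoperative=not, Modem stage inoperative=not, Backup chain fails=not → no input occurs → does not occur.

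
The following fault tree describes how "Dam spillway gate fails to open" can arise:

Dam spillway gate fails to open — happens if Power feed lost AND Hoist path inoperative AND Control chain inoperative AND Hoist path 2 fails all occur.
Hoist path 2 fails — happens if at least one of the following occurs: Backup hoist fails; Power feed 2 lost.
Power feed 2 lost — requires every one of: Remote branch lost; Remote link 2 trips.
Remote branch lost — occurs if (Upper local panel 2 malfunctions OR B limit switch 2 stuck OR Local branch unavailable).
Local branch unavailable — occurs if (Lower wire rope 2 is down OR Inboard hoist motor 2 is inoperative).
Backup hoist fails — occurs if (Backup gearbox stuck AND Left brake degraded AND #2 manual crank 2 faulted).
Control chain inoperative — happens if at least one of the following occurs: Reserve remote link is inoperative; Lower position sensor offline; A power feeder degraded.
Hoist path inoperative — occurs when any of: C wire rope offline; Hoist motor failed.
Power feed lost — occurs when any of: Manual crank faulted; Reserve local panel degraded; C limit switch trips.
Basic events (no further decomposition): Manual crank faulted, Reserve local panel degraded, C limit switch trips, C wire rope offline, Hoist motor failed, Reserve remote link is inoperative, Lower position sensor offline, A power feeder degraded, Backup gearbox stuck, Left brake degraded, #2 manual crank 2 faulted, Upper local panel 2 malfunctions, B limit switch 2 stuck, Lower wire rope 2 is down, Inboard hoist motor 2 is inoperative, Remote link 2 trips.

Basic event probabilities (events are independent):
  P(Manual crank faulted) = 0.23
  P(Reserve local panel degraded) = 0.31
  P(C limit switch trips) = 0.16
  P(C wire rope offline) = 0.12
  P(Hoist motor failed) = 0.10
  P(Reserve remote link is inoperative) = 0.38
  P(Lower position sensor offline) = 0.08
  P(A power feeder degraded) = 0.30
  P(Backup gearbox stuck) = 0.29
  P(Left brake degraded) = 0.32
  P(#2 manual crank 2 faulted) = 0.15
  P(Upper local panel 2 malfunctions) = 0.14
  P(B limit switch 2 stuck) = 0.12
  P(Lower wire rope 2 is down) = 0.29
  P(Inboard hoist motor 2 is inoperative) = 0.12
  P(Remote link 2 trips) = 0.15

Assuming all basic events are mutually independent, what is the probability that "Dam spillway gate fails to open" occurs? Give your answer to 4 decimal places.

0.0064

P(Power feed lost) [OR] = 1 − (1−0.23) × (1−0.31) × (1−0.16) = 0.553708
P(Hoist path inoperative) [OR] = 1 − (1−0.12) × (1−0.10) = 0.208000
P(Control chain inoperative) [OR] = 1 − (1−0.38) × (1−0.08) × (1−0.30) = 0.600720
P(Backup hoist fails) [AND] = 0.29 × 0.32 × 0.15 = 0.013920
P(Local branch unavailable) [OR] = 1 − (1−0.29) × (1−0.12) = 0.375200
P(Remote branch lost) [OR] = 1 − (1−0.14) × (1−0.12) × (1−0.375200) = 0.527151
P(Power feed 2 lost) [AND] = 0.527151 × 0.15 = 0.079073
P(Hoist path 2 fails) [OR] = 1 − (1−0.013920) × (1−0.079073) = 0.091892
P(Dam spillway gate fails to open) [AND] = 0.553708 × 0.208000 × 0.600720 × 0.091892 = 0.006358
Rounded to 4 decimal places: P(Dam spillway gate fails to open) ≈ 0.0064.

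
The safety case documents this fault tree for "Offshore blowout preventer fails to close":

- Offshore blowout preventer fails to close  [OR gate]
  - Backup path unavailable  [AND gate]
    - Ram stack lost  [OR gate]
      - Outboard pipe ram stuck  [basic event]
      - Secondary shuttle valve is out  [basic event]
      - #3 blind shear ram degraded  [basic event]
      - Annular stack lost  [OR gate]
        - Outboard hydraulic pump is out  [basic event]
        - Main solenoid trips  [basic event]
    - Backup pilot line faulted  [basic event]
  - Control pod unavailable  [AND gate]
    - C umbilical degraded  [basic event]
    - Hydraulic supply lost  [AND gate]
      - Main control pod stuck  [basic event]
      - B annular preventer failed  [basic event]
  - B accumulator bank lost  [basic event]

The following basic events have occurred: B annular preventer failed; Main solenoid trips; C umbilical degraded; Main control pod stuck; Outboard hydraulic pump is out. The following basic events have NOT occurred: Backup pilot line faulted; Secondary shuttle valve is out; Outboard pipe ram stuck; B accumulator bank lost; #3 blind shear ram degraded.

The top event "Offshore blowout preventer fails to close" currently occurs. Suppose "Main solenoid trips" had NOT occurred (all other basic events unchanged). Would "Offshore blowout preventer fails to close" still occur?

Yes

Counterfactual: set "Main solenoid trips" to not occurred.
Annular stack lost [OR]: Outboard hydraulic pump is out=occurs, Main solenoid trips=not → at least one input occurs → occurs.
Ram stack lost [OR]: Outboard pipe ram stuck=not, Secondary shuttle valve is out=not, #3 blind shear ram degraded=not, Annular stack lost=occurs → at least one input occurs → occurs.
Backup path unavailable [AND]: Ram stack lost=occurs, Backup pilot line faulted=not → not all inputs occur → does not occur.
Hydraulic supply lost [AND]: Main control pod stuck=occurs, B annular preventer failed=occurs → all inputs occur → occurs.
Control pod unavailable [AND]: C umbilical degraded=occurs, Hydraulic supply lost=occurs → all inputs occur → occurs.
Offshore blowout preventer fails to close [OR]: Backup path unavailable=not, Control pod unavailable=occurs, B accumulator bank lost=not → at least one input occurs → occurs.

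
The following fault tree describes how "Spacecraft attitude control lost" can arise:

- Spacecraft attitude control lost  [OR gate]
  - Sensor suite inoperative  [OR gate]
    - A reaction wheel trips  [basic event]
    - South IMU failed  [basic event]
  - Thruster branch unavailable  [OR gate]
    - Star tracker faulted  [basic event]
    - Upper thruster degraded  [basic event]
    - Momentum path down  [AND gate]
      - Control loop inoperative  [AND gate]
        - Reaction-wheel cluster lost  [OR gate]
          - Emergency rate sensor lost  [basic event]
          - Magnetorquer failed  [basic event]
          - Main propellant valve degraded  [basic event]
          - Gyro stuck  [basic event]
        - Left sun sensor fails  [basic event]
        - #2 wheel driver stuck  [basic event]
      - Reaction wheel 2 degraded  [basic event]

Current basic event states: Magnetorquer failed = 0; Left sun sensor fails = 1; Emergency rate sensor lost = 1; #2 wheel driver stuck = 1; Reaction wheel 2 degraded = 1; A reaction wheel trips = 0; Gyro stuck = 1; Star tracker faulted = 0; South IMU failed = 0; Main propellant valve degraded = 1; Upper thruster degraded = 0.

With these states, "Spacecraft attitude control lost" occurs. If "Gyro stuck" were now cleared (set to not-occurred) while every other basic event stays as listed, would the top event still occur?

Yes

Counterfactual: set "Gyro stuck" to not occurred.
Sensor suite inoperative [OR]: A reaction wheel trips=not, South IMU failed=not → no input occurs → does not occur.
Reaction-wheel cluster lost [OR]: Emergency rate sensor lost=occurs, Magnetorquer failed=not, Main propellant valve degraded=occurs, Gyro stuck=not → at least one input occurs → occurs.
Control loop inoperative [AND]: Reaction-wheel cluster lost=occurs, Left sun sensor fails=occurs, #2 wheel driver stuck=occurs → all inputs occur → occurs.
Momentum path down [AND]: Control loop inoperative=occurs, Reaction wheel 2 degraded=occurs → all inputs occur → occurs.
Thruster branch unavailable [OR]: Star tracker faulted=not, Upper thruster degraded=not, Momentum path down=occurs → at least one input occurs → occurs.
Spacecraft attitude control lost [OR]: Sensor suite inoperative=not, Thruster branch unavailable=occurs → at least one input occurs → occurs.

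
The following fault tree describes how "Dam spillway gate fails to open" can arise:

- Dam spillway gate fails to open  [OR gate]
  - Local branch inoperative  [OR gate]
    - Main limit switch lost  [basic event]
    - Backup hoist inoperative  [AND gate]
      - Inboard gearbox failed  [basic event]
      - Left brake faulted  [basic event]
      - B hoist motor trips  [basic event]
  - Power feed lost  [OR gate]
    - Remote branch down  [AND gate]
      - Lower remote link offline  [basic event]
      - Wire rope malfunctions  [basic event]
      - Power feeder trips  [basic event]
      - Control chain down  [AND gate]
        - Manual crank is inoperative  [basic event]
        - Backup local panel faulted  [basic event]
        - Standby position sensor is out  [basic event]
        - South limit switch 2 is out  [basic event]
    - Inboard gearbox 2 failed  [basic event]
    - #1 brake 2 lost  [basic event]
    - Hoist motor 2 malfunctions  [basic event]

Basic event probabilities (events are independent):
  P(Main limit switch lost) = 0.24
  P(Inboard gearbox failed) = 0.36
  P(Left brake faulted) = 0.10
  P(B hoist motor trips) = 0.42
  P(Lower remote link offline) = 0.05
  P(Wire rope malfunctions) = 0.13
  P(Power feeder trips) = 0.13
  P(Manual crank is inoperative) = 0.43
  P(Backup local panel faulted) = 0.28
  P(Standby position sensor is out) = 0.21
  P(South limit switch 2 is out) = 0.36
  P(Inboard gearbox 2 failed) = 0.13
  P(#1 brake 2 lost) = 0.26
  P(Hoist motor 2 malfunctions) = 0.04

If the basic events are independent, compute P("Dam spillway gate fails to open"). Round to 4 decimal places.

P(Backup hoist inoperative) [AND] = 0.36 × 0.10 × 0.42 = 0.015120
P(Local branch inoperative) [OR] = 1 − (1−0.24) × (1−0.015120) = 0.251491
P(Control chain down) [AND] = 0.43 × 0.28 × 0.21 × 0.36 = 0.009102
P(Remote branch down) [AND] = 0.05 × 0.13 × 0.13 × 0.009102 = 0.000008
P(Power feed lost) [OR] = 1 − (1−0.000008) × (1−0.13) × (1−0.26) × (1−0.04) = 0.381957
P(Dam spillway gate fails to open) [OR] = 1 − (1−0.251491) × (1−0.381957) = 0.537389
Rounded to 4 decimal places: P(Dam spillway gate fails to open) ≈ 0.5374.

0.5374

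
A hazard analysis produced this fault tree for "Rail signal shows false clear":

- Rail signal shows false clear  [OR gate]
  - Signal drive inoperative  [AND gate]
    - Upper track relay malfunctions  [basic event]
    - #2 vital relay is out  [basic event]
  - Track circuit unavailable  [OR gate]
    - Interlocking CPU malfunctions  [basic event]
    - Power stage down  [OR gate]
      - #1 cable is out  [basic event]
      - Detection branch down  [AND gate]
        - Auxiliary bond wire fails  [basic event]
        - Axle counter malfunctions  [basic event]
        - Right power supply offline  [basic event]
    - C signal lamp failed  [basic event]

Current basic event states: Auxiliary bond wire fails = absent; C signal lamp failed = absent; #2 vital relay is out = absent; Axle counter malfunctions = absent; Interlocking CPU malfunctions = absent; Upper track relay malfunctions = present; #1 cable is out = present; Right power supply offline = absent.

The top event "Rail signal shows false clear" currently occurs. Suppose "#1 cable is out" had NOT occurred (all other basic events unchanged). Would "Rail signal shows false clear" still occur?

No

Counterfactual: set "#1 cable is out" to not occurred.
Signal drive inoperative [AND]: Upper track relay malfunctions=occurs, #2 vital relay is out=not → not all inputs occur → does not occur.
Detection branch down [AND]: Auxiliary bond wire fails=not, Axle counter malfunctions=not, Right power supply offline=not → not all inputs occur → does not occur.
Power stage down [OR]: #1 cable is out=not, Detection branch down=not → no input occurs → does not occur.
Track circuit unavailable [OR]: Interlocking CPU malfunctions=not, Power stage down=not, C signal lamp failed=not → no input occurs → does not occur.
Rail signal shows false clear [OR]: Signal drive inoperative=not, Track circuit unavailable=not → no input occurs → does not occur.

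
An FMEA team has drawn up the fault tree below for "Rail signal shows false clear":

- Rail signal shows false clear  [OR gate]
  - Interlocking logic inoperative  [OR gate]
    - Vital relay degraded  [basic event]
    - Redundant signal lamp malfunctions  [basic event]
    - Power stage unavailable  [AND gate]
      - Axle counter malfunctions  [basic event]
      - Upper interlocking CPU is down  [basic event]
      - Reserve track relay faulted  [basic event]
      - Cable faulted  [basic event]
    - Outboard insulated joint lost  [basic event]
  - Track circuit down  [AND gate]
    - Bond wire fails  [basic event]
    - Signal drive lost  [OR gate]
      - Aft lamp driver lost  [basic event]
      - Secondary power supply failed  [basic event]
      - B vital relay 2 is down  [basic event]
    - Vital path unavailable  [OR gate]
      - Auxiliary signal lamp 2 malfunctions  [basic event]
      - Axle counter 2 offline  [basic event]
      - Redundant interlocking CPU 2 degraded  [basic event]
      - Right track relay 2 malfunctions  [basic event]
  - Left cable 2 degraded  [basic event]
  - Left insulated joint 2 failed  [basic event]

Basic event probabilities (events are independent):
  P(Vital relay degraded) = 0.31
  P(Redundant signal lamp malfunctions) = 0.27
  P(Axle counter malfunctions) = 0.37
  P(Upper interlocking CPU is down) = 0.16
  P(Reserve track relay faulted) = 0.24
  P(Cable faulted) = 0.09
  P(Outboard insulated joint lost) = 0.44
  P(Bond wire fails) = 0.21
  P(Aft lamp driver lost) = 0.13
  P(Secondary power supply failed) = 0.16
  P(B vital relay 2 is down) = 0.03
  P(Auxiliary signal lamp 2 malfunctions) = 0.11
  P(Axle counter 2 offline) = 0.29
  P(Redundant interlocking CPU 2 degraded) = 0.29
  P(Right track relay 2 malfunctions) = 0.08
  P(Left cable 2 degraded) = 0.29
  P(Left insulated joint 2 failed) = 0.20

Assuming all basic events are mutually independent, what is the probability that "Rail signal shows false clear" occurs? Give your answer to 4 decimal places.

0.8457

P(Power stage unavailable) [AND] = 0.37 × 0.16 × 0.24 × 0.09 = 0.001279
P(Interlocking logic inoperative) [OR] = 1 − (1−0.31) × (1−0.27) × (1−0.001279) × (1−0.44) = 0.718289
P(Signal drive lost) [OR] = 1 − (1−0.13) × (1−0.16) × (1−0.03) = 0.291124
P(Vital path unavailable) [OR] = 1 − (1−0.11) × (1−0.29) × (1−0.29) × (1−0.08) = 0.587243
P(Track circuit down) [AND] = 0.21 × 0.291124 × 0.587243 = 0.035902
P(Rail signal shows false clear) [OR] = 1 − (1−0.718289) × (1−0.035902) × (1−0.29) × (1−0.20) = 0.845733
Rounded to 4 decimal places: P(Rail signal shows false clear) ≈ 0.8457.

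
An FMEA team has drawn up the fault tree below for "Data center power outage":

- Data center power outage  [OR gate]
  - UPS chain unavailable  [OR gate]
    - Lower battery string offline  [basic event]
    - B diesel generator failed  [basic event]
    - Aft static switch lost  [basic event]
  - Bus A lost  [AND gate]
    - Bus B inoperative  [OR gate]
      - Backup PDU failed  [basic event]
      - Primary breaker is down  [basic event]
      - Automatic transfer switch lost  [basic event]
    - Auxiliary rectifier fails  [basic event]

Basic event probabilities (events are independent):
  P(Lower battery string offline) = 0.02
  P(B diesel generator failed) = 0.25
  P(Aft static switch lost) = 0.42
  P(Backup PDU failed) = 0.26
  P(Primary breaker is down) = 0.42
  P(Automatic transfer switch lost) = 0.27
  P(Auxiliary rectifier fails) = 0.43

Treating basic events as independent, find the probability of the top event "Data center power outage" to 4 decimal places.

P(UPS chain unavailable) [OR] = 1 − (1−0.02) × (1−0.25) × (1−0.42) = 0.573700
P(Bus B inoperative) [OR] = 1 − (1−0.26) × (1−0.42) × (1−0.27) = 0.686684
P(Bus A lost) [AND] = 0.686684 × 0.43 = 0.295274
P(Data center power outage) [OR] = 1 − (1−0.573700) × (1−0.295274) = 0.699575
Rounded to 4 decimal places: P(Data center power outage) ≈ 0.6996.

0.6996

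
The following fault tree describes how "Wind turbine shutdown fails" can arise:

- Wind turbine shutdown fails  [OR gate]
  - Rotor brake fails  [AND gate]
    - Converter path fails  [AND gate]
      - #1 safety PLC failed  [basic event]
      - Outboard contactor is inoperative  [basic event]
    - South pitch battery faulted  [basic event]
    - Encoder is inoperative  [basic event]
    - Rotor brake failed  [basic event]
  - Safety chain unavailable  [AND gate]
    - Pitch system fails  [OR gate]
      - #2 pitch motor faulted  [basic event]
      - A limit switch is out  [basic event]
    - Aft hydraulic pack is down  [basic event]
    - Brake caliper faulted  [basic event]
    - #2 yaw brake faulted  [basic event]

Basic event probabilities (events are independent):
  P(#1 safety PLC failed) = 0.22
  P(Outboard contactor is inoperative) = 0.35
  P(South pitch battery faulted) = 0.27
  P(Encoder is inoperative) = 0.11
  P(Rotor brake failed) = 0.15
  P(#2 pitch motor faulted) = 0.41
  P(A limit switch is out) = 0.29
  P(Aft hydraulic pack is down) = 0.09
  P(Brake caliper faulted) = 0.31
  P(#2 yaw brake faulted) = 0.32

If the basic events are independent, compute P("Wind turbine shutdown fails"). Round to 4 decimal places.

0.0055

P(Converter path fails) [AND] = 0.22 × 0.35 = 0.077000
P(Rotor brake fails) [AND] = 0.077000 × 0.27 × 0.11 × 0.15 = 0.000343
P(Pitch system fails) [OR] = 1 − (1−0.41) × (1−0.29) = 0.581100
P(Safety chain unavailable) [AND] = 0.581100 × 0.09 × 0.31 × 0.32 = 0.005188
P(Wind turbine shutdown fails) [OR] = 1 − (1−0.000343) × (1−0.005188) = 0.005529
Rounded to 4 decimal places: P(Wind turbine shutdown fails) ≈ 0.0055.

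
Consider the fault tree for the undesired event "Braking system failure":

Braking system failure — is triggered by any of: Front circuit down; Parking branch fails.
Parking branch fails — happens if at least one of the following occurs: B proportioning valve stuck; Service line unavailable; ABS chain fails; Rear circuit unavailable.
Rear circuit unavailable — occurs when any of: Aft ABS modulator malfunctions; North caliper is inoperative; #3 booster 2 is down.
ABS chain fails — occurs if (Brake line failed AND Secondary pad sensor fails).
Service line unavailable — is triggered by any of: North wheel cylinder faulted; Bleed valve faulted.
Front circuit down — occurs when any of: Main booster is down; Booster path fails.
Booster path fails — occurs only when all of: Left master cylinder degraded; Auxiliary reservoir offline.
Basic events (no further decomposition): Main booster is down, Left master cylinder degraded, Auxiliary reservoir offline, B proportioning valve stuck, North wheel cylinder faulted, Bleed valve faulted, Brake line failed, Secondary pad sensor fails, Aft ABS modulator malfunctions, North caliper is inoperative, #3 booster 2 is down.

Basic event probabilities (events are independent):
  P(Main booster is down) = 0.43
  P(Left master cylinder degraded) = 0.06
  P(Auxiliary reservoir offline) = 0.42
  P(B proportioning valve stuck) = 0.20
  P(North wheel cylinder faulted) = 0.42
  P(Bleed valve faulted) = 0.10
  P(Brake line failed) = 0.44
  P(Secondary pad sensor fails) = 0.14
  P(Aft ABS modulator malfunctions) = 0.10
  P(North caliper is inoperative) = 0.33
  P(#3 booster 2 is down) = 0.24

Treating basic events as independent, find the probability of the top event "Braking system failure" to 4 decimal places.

0.9002

P(Booster path fails) [AND] = 0.06 × 0.42 = 0.025200
P(Front circuit down) [OR] = 1 − (1−0.43) × (1−0.025200) = 0.444364
P(Service line unavailable) [OR] = 1 − (1−0.42) × (1−0.10) = 0.478000
P(ABS chain fails) [AND] = 0.44 × 0.14 = 0.061600
P(Rear circuit unavailable) [OR] = 1 − (1−0.10) × (1−0.33) × (1−0.24) = 0.541720
P(Parking branch fails) [OR] = 1 − (1−0.20) × (1−0.478000) × (1−0.061600) × (1−0.541720) = 0.820411
P(Braking system failure) [OR] = 1 − (1−0.444364) × (1−0.820411) = 0.900214
Rounded to 4 decimal places: P(Braking system failure) ≈ 0.9002.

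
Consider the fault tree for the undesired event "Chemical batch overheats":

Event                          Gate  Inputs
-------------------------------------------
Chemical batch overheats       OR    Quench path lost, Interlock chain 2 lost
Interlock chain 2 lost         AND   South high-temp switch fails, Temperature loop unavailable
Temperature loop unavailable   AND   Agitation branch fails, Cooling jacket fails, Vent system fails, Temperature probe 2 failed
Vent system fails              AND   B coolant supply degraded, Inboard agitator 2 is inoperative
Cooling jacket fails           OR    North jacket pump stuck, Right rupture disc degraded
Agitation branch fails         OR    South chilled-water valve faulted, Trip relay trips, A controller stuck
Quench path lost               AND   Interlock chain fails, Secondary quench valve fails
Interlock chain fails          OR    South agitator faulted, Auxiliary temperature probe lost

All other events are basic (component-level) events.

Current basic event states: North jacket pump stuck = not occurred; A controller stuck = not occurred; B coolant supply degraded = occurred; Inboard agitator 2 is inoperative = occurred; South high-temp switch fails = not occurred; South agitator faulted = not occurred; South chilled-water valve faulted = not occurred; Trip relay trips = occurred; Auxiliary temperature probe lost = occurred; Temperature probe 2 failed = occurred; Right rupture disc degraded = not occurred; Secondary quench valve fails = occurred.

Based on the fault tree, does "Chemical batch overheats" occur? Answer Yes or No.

Yes

Interlock chain fails [OR]: South agitator faulted=not, Auxiliary temperature probe lost=occurs → at least one input occurs → occurs.
Quench path lost [AND]: Interlock chain fails=occurs, Secondary quench valve fails=occurs → all inputs occur → occurs.
Agitation branch fails [OR]: South chilled-water valve faulted=not, Trip relay trips=occurs, A controller stuck=not → at least one input occurs → occurs.
Cooling jacket fails [OR]: North jacket pump stuck=not, Right rupture disc degraded=not → no input occurs → does not occur.
Vent system fails [AND]: B coolant supply degraded=occurs, Inboard agitator 2 is inoperative=occurs → all inputs occur → occurs.
Temperature loop unavailable [AND]: Agitation branch fails=occurs, Cooling jacket fails=not, Vent system fails=occurs, Temperature probe 2 failed=occurs → not all inputs occur → does not occur.
Interlock chain 2 lost [AND]: South high-temp switch fails=not, Temperature loop unavailable=not → not all inputs occur → does not occur.
Chemical batch overheats [OR]: Quench path lost=occurs, Interlock chain 2 lost=not → at least one input occurs → occurs.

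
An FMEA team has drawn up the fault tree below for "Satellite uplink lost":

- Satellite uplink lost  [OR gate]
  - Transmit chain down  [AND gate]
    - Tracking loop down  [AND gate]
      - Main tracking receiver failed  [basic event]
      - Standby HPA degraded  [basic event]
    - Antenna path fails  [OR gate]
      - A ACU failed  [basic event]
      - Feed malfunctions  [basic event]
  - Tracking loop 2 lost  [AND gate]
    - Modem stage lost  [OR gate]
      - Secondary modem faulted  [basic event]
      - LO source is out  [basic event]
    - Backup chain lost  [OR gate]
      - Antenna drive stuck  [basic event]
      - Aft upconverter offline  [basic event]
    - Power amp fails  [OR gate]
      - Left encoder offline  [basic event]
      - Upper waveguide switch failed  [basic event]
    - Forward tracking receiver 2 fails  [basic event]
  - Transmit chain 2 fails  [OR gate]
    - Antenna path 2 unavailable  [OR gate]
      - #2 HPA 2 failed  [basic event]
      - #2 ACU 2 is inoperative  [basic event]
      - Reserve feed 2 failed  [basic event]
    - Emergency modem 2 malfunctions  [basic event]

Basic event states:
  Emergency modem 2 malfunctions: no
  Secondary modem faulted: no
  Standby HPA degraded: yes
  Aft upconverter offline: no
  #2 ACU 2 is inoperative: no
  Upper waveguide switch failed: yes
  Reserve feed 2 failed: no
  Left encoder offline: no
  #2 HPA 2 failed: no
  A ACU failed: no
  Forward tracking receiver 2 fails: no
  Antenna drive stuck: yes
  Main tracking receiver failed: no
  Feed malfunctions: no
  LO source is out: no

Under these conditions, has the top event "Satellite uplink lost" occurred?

No

Tracking loop down [AND]: Main tracking receiver failed=not, Standby HPA degraded=occurs → not all inputs occur → does not occur.
Antenna path fails [OR]: A ACU failed=not, Feed malfunctions=not → no input occurs → does not occur.
Transmit chain down [AND]: Tracking loop down=not, Antenna path fails=not → not all inputs occur → does not occur.
Modem stage lost [OR]: Secondary modem faulted=not, LO source is out=not → no input occurs → does not occur.
Backup chain lost [OR]: Antenna drive stuck=occurs, Aft upconverter offline=not → at least one input occurs → occurs.
Power amp fails [OR]: Left encoder offline=not, Upper waveguide switch failed=occurs → at least one input occurs → occurs.
Tracking loop 2 lost [AND]: Modem stage lost=not, Backup chain lost=occurs, Power amp fails=occurs, Forward tracking receiver 2 fails=not → not all inputs occur → does not occur.
Antenna path 2 unavailable [OR]: #2 HPA 2 failed=not, #2 ACU 2 is inoperative=not, Reserve feed 2 failed=not → no input occurs → does not occur.
Transmit chain 2 fails [OR]: Antenna path 2 unavailable=not, Emergency modem 2 malfunctions=not → no input occurs → does not occur.
Satellite uplink lost [OR]: Transmit chain down=not, Tracking loop 2 lost=not, Transmit chain 2 fails=not → no input occurs → does not occur.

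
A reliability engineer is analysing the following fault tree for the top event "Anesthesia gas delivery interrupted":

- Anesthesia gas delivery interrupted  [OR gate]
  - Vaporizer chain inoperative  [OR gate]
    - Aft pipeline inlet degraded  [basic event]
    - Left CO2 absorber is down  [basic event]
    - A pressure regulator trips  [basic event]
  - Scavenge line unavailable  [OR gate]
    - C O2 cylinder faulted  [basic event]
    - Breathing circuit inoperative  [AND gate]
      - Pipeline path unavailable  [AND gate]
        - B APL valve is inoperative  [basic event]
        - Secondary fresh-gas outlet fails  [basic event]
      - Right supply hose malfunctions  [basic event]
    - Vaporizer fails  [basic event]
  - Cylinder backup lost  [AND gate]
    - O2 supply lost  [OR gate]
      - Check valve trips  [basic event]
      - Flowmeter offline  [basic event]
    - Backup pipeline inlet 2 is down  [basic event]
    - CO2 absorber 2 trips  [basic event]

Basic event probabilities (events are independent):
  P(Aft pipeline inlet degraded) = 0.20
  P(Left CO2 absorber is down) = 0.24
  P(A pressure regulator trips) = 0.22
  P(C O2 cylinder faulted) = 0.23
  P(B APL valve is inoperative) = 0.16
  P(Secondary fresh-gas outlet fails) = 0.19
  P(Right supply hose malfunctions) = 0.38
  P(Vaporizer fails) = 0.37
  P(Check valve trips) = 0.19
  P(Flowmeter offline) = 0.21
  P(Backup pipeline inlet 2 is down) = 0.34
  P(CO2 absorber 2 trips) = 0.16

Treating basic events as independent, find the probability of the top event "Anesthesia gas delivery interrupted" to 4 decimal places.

0.7771

P(Vaporizer chain inoperative) [OR] = 1 − (1−0.20) × (1−0.24) × (1−0.22) = 0.525760
P(Pipeline path unavailable) [AND] = 0.16 × 0.19 = 0.030400
P(Breathing circuit inoperative) [AND] = 0.030400 × 0.38 = 0.011552
P(Scavenge line unavailable) [OR] = 1 − (1−0.23) × (1−0.011552) × (1−0.37) = 0.520504
P(O2 supply lost) [OR] = 1 − (1−0.19) × (1−0.21) = 0.360100
P(Cylinder backup lost) [AND] = 0.360100 × 0.34 × 0.16 = 0.019589
P(Anesthesia gas delivery interrupted) [OR] = 1 − (1−0.525760) × (1−0.520504) × (1−0.019589) = 0.777058
Rounded to 4 decimal places: P(Anesthesia gas delivery interrupted) ≈ 0.7771.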